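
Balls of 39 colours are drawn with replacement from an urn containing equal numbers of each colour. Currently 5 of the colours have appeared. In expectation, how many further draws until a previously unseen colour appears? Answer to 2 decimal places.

1.15

The number of draws until the next new colour is geometric with success probability 34/39, so its mean is 39/34.
E = 39/34 = 1.147.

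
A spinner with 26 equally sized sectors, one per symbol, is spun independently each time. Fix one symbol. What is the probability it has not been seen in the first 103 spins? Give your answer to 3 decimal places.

Each spin misses the fixed symbol with probability (26-1)/26 = 25/26, independently.
P(still missing after 103) = (25/26)^103 = 0.0176.

0.018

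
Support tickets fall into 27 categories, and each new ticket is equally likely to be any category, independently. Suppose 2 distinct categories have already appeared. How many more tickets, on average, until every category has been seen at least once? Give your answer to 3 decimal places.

From k distinct to k+1 distinct takes on average 27/(27-k) tickets.
Sum over k = 2,...,26: E = 27/25 + 27/24 + 27/23 + ... + 27/2 + 27/1 = 103.0309.

103.031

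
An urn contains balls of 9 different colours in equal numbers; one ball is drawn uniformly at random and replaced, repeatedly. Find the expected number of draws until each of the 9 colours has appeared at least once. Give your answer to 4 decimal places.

25.4607

After k distinct colours have appeared, the next draw gives a new one with probability (9-k)/9, so the expected wait for the (k+1)-th is 9/(9-k).
E[T] = 9/9 + 9/8 + 9/7 + ... + 9/2 + 9/1 = 9·H_{9}.
H_{9} = 2.82897, so E[T] = 25.46071.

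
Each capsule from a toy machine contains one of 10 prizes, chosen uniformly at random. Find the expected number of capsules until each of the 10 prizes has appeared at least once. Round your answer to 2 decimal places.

The wait to go from k to k+1 distinct prizes is geometric with mean 10/(10-k).
E[T] = 10/10 + 10/9 + 10/8 + ... + 10/2 + 10/1 = 10·H_{10}.
H_{10} = 2.929, so E[T] = 29.290.

29.29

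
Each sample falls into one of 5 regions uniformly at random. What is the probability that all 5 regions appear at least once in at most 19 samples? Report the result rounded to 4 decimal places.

0.9286

Let A_i be the event that region i is missing after 19 samples. By inclusion–exclusion on the A_i,
P(all seen) = Σ_{j=0}^{5} (-1)^j C(5,j)((5-j)/5)^19
= 1.00000 - 0.07206 + 0.00061 - 0.00000 + 0.00000 - 0.00000
= 0.92855.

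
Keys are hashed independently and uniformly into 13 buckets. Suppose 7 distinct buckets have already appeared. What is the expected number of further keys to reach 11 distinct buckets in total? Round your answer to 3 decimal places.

With k distinct buckets already seen, the next new one takes an expected 13/(13-k) keys.
Sum over k = 7,...,10: E = 13/6 + 13/5 + 13/4 + 13/3 = 12.3500.

12.350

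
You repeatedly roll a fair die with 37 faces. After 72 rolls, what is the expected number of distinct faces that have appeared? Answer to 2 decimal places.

31.85

For each face, P(seen in 72 rolls) = 1 - (36/37)^72 = 0.861.
By linearity of expectation, E[distinct seen] = 37·(1 - (36/37)^72) = 31.854.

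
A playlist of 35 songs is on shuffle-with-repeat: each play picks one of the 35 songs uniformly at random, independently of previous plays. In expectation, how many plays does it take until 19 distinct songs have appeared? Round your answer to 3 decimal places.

26.812

Going from k to k+1 distinct takes a geometric number of plays with mean 35/(35-k).
Sum over k = 0,...,18: E = 35/35 + 35/34 + 35/33 + ... + 35/18 + 35/17 = 26.8118.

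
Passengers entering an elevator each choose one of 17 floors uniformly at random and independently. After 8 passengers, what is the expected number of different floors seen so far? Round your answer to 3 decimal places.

For each floor, P(seen in 8 passengers) = 1 - (16/17)^8 = 0.3843.
By linearity of expectation, E[distinct seen] = 17·(1 - (16/17)^8) = 6.5331.

6.533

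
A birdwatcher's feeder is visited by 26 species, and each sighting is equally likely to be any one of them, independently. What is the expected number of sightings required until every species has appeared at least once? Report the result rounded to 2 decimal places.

The wait to go from k to k+1 distinct species is geometric with mean 26/(26-k).
E[T] = 26/26 + 26/25 + 26/24 + ... + 26/2 + 26/1 = 26·H_{26}.
H_{26} = 3.854, so E[T] = 100.215.

100.21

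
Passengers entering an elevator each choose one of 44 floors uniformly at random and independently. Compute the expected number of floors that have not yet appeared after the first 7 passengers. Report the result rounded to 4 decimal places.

For each floor, P(unseen after 7) = (43/44)^7 = 0.85135.
By linearity of expectation, E[unseen] = 44·(43/44)^7 = 37.45960.

37.4596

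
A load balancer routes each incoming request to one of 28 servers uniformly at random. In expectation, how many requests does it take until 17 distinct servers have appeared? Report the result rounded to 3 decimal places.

Going from k to k+1 distinct takes a geometric number of requests with mean 28/(28-k).
Sum over k = 0,...,16: E = 28/28 + 28/27 + 28/26 + ... + 28/13 + 28/12 = 25.4042.

25.404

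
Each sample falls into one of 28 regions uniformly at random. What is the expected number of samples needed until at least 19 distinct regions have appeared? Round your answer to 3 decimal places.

Going from k to k+1 distinct takes a geometric number of samples with mean 28/(28-k).
Sum over k = 0,...,18: E = 28/28 + 28/27 + 28/26 + ... + 28/11 + 28/10 = 30.7497.

30.750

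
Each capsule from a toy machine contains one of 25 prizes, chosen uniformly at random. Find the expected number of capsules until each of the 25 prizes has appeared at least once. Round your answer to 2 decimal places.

The wait to go from k to k+1 distinct prizes is geometric with mean 25/(25-k).
E[T] = 25/25 + 25/24 + 25/23 + ... + 25/2 + 25/1 = 25·H_{25}.
H_{25} = 3.816, so E[T] = 95.399.

95.40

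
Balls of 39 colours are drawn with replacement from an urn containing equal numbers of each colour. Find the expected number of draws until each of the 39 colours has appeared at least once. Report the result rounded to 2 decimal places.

Split into phases: going from k distinct to k+1 distinct takes on average 39/(39-k) draws.
E[T] = 39/39 + 39/38 + 39/37 + ... + 39/2 + 39/1 = 39·H_{39}.
H_{39} = 4.254, so E[T] = 165.888.

165.89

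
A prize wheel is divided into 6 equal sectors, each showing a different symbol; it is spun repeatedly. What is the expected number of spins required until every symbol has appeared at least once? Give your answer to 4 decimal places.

14.7000

After k distinct symbols have appeared, the next spin gives a new one with probability (6-k)/6, so the expected wait for the (k+1)-th is 6/(6-k).
E[T] = 6/6 + 6/5 + 6/4 + 6/3 + 6/2 + 6/1 = 6·H_{6}.
H_{6} = 2.45000, so E[T] = 14.70000.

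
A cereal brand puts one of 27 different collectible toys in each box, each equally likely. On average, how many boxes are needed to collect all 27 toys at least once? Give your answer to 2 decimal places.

Split into phases: going from k distinct to k+1 distinct takes on average 27/(27-k) boxes.
E[T] = 27/27 + 27/26 + 27/25 + ... + 27/2 + 27/1 = 27·H_{27}.
H_{27} = 3.891, so E[T] = 105.069.

105.07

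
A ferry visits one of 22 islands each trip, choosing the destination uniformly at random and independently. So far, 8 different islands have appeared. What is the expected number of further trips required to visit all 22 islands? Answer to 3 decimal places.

From k distinct to k+1 distinct takes on average 22/(22-k) trips.
Sum over k = 8,...,21: E = 22/14 + 22/13 + 22/12 + ... + 22/2 + 22/1 = 71.5344.

71.534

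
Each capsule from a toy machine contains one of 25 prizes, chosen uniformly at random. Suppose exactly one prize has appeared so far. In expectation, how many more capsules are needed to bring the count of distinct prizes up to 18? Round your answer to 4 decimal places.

29.5775

With k distinct prizes already seen, the next new one takes an expected 25/(25-k) capsules.
Sum over k = 1,...,17: E = 25/24 + 25/23 + 25/22 + ... + 25/9 + 25/8 = 29.57753.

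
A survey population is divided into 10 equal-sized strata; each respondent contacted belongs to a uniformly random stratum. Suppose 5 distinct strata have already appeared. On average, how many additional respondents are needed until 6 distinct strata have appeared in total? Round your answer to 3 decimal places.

With k distinct strata already seen, the next new one takes an expected 10/(10-k) respondents.
Only the k = 5 term is needed: E = 10/5 = 2.0000.

2.000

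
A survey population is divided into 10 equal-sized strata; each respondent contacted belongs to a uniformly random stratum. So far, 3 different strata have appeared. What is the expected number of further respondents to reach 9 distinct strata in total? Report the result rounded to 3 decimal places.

The wait to go from k to k+1 distinct strata is geometric with mean 10/(10-k).
Sum over k = 3,...,8: E = 10/7 + 10/6 + 10/5 + 10/4 + 10/3 + 10/2 = 15.9286.

15.929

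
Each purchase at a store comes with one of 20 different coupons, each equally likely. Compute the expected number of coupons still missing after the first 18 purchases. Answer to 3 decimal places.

7.944

For each coupon, P(unseen after 18) = (19/20)^18 = 0.3972.
By linearity of expectation, E[unseen] = 20·(19/20)^18 = 7.9443.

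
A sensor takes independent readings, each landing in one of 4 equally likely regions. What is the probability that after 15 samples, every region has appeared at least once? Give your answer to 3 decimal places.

0.947

Let A_i be the event that region i is missing after 15 samples. By inclusion–exclusion on the A_i,
P(all seen) = Σ_{j=0}^{4} (-1)^j C(4,j)((4-j)/4)^15
= 1.0000 - 0.0535 + 0.0002 - 0.0000 + 0.0000
= 0.9467.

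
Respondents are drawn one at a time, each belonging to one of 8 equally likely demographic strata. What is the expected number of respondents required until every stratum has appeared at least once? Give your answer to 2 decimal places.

The wait to go from k to k+1 distinct strata is geometric with mean 8/(8-k).
E[T] = 8/8 + 8/7 + 8/6 + ... + 8/2 + 8/1 = 8·H_{8}.
H_{8} = 2.718, so E[T] = 21.743.

21.74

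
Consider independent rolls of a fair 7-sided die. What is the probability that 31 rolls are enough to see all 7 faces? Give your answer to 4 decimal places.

Let A_i be the event that face i is missing after 31 rolls. By inclusion–exclusion on the A_i,
P(all seen) = Σ_{j=0}^{7} (-1)^j C(7,j)((7-j)/7)^31
= 1.00000 - 0.05885 + 0.00062 - 0.00000 + 0.00000 - 0.00000 + 0.00000 - 0.00000
= 0.94177.

0.9418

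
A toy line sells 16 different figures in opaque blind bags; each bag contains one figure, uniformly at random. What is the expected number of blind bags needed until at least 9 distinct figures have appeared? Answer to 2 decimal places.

With k distinct figures already seen, the next new one arrives after an expected 16/(16-k) blind bags.
Sum over k = 0,...,8: E = 16/16 + 16/15 + 16/14 + ... + 16/9 + 16/8 = 12.606.

12.61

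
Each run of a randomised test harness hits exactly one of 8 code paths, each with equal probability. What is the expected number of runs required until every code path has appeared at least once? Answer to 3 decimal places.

After k distinct code paths have appeared, the next run gives a new one with probability (8-k)/8, so the expected wait for the (k+1)-th is 8/(8-k).
E[T] = 8/8 + 8/7 + 8/6 + ... + 8/2 + 8/1 = 8·H_{8}.
H_{8} = 2.7179, so E[T] = 21.7429.

21.743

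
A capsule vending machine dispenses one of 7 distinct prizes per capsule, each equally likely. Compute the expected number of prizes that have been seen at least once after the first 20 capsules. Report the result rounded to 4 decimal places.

For each prize, P(seen in 20 capsules) = 1 - (6/7)^20 = 0.95418.
By linearity of expectation, E[distinct seen] = 7·(1 - (6/7)^20) = 6.67925.

6.6793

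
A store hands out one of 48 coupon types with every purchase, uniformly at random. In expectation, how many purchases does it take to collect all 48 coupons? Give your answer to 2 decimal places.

214.02

The wait to go from k to k+1 distinct coupons is geometric with mean 48/(48-k).
E[T] = 48/48 + 48/47 + 48/46 + ... + 48/2 + 48/1 = 48·H_{48}.
H_{48} = 4.459, so E[T] = 214.022.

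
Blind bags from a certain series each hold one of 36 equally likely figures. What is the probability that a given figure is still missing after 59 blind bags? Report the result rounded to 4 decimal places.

Each blind bag misses the fixed figure with probability (36-1)/36 = 35/36, independently.
P(still missing after 59) = (35/36)^59 = 0.18974.

0.1897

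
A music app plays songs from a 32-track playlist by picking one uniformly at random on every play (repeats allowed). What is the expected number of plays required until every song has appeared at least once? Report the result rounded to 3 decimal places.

After k distinct songs have appeared, the next play gives a new one with probability (32-k)/32, so the expected wait for the (k+1)-th is 32/(32-k).
E[T] = 32/32 + 32/31 + 32/30 + ... + 32/2 + 32/1 = 32·H_{32}.
H_{32} = 4.0585, so E[T] = 129.8718.

129.872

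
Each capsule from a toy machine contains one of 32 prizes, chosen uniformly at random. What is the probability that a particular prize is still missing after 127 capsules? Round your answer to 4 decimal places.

0.0177

On each capsule the fixed prize fails to appear with probability 31/32.
P(still missing after 127) = (31/32)^127 = 0.01774.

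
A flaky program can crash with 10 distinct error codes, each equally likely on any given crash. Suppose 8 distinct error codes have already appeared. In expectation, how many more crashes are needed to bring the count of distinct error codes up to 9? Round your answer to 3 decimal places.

5.000

From k distinct to k+1 distinct takes on average 10/(10-k) crashes.
Only the k = 8 term is needed: E = 10/2 = 5.0000.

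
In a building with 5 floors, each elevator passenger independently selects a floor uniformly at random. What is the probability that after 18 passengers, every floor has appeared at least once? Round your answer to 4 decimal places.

0.9109

By inclusion–exclusion over which floors are missing,
P(all seen) = Σ_{j=0}^{5} (-1)^j C(5,j)((5-j)/5)^18
= 1.00000 - 0.09007 + 0.00102 - 0.00000 + 0.00000 - 0.00000
= 0.91094.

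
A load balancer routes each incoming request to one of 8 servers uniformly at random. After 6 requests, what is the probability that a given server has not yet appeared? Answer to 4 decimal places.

0.4488

On each request the fixed server fails to appear with probability 7/8.
P(still missing after 6) = (7/8)^6 = 0.44880.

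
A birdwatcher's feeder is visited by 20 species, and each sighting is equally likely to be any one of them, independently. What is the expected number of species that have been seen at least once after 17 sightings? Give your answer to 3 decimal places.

11.638

For each species, P(seen in 17 sightings) = 1 - (19/20)^17 = 0.5819.
By linearity of expectation, E[distinct seen] = 20·(1 - (19/20)^17) = 11.6376.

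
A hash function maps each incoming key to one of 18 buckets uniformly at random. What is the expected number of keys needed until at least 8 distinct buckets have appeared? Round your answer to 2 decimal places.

Going from k to k+1 distinct takes a geometric number of keys with mean 18/(18-k).
Sum over k = 0,...,7: E = 18/18 + 18/17 + 18/16 + ... + 18/12 + 18/11 = 10.191.

10.19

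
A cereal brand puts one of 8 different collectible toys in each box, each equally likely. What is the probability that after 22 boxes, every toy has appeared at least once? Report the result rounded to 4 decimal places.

0.6243

Let A_i be the event that toy i is missing after 22 boxes. By inclusion–exclusion on the A_i,
P(all seen) = Σ_{j=0}^{8} (-1)^j C(8,j)((8-j)/8)^22
= 1.00000 - 0.42390 + 0.04995 - 0.00181 + 0.00002 - 0.00000 + 0.00000 - 0.00000 + 0.00000
= 0.62425.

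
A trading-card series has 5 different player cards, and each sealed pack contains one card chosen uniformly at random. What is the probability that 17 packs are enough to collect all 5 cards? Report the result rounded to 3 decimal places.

By inclusion–exclusion over which cards are missing,
P(all seen) = Σ_{j=0}^{5} (-1)^j C(5,j)((5-j)/5)^17
= 1.0000 - 0.1126 + 0.0017 - 0.0000 + 0.0000 - 0.0000
= 0.8891.

0.889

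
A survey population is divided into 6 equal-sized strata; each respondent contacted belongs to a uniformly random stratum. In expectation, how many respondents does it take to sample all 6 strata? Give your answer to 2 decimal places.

Split into phases: going from k distinct to k+1 distinct takes on average 6/(6-k) respondents.
E[T] = 6/6 + 6/5 + 6/4 + 6/3 + 6/2 + 6/1 = 6·H_{6}.
H_{6} = 2.450, so E[T] = 14.700.

14.70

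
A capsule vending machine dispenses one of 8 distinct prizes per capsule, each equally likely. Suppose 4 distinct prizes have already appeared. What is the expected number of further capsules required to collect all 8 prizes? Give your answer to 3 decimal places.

16.667

The wait to go from k to k+1 distinct prizes is geometric with mean 8/(8-k).
Sum over k = 4,...,7: E = 8/4 + 8/3 + 8/2 + 8/1 = 16.6667.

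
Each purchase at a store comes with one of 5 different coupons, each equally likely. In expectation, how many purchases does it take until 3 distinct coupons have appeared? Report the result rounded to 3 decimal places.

Going from k to k+1 distinct takes a geometric number of purchases with mean 5/(5-k).
Sum over k = 0,...,2: E = 5/5 + 5/4 + 5/3 = 3.9167.

3.917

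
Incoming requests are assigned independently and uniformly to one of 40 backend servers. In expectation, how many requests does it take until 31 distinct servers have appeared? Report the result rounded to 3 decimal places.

Going from k to k+1 distinct takes a geometric number of requests with mean 40/(40-k).
Sum over k = 0,...,30: E = 40/40 + 40/39 + 40/38 + ... + 40/11 + 40/10 = 57.9830.

57.983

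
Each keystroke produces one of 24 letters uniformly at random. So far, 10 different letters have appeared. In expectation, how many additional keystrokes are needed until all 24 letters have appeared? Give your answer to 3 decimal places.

The wait to go from k to k+1 distinct letters is geometric with mean 24/(24-k).
Sum over k = 10,...,23: E = 24/14 + 24/13 + 24/12 + ... + 24/2 + 24/1 = 78.0375.

78.037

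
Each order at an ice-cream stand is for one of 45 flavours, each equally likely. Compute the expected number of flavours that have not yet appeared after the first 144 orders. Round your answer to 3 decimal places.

1.769

For each flavour, P(unseen after 144) = (44/45)^144 = 0.0393.
By linearity of expectation, E[unseen] = 45·(44/45)^144 = 1.7693.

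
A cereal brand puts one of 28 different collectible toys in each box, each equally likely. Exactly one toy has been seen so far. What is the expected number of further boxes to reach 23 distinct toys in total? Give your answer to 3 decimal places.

45.027

With k distinct toys already seen, the next new one takes an expected 28/(28-k) boxes.
Sum over k = 1,...,22: E = 28/27 + 28/26 + 28/25 + ... + 28/7 + 28/6 = 45.0275.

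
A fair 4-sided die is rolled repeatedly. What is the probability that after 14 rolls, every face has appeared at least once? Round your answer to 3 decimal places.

Let A_i be the event that face i is missing after 14 rolls. By inclusion–exclusion on the A_i,
P(all seen) = Σ_{j=0}^{4} (-1)^j C(4,j)((4-j)/4)^14
= 1.0000 - 0.0713 + 0.0004 - 0.0000 + 0.0000
= 0.9291.

0.929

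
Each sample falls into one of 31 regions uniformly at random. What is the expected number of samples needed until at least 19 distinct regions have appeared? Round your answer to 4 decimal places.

28.6451

Going from k to k+1 distinct takes a geometric number of samples with mean 31/(31-k).
Sum over k = 0,...,18: E = 31/31 + 31/30 + 31/29 + ... + 31/14 + 31/13 = 28.64507.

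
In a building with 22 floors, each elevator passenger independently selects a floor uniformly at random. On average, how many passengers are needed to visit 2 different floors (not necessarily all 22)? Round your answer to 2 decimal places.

With k distinct floors already seen, the next new one arrives after an expected 22/(22-k) passengers.
Sum over k = 0,...,1: E = 22/22 + 22/21 = 2.048.

2.05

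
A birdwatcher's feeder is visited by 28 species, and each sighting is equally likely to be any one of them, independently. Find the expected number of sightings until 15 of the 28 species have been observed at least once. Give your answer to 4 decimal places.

With k distinct species already seen, the next new one arrives after an expected 28/(28-k) sightings.
Sum over k = 0,...,14: E = 28/28 + 28/27 + 28/26 + ... + 28/15 + 28/14 = 20.91704.

20.9170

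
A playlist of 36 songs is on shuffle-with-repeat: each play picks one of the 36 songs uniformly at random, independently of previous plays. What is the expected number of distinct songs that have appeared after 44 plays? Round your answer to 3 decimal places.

25.577

For each song, P(seen in 44 plays) = 1 - (35/36)^44 = 0.7105.
By linearity of expectation, E[distinct seen] = 36·(1 - (35/36)^44) = 25.5772.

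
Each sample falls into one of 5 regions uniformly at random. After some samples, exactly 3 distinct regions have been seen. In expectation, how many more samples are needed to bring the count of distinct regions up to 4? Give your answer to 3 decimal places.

With k distinct regions already seen, the next new one takes an expected 5/(5-k) samples.
Only the k = 3 term is needed: E = 5/2 = 2.5000.

2.500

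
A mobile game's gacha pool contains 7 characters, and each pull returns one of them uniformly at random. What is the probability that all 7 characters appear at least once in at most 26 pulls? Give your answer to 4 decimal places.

0.8761

Let A_i be the event that character i is missing after 26 pulls. By inclusion–exclusion on the A_i,
P(all seen) = Σ_{j=0}^{7} (-1)^j C(7,j)((7-j)/7)^26
= 1.00000 - 0.12720 + 0.00333 - 0.00002 + 0.00000 - 0.00000 + 0.00000 - 0.00000
= 0.87612.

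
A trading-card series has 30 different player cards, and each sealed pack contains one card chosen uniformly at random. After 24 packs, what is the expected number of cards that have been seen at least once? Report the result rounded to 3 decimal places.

For each card, P(seen in 24 packs) = 1 - (29/30)^24 = 0.5568.
By linearity of expectation, E[distinct seen] = 30·(1 - (29/30)^24) = 16.7027.

16.703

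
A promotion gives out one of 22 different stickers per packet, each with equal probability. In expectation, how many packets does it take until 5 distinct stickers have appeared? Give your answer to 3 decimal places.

With k distinct stickers already seen, the next new one arrives after an expected 22/(22-k) packets.
Sum over k = 0,...,4: E = 22/22 + 22/21 + 22/20 + 22/19 + 22/18 = 5.5277.

5.528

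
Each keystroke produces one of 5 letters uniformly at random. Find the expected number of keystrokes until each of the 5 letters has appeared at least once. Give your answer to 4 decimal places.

11.4167

Split into phases: going from k distinct to k+1 distinct takes on average 5/(5-k) keystrokes.
E[T] = 5/5 + 5/4 + 5/3 + 5/2 + 5/1 = 5·H_{5}.
H_{5} = 2.28333, so E[T] = 11.41667.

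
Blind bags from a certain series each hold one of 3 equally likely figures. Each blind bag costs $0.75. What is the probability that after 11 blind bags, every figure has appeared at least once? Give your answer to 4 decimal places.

Let A_i be the event that figure i is missing after 11 blind bags. By inclusion–exclusion on the A_i,
P(all seen) = Σ_{j=0}^{3} (-1)^j C(3,j)((3-j)/3)^11
= 1.00000 - 0.03468 + 0.00002 - 0.00000
= 0.96533.

0.9653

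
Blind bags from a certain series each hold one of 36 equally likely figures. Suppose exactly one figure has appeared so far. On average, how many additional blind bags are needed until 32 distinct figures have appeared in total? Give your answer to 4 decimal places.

The wait to go from k to k+1 distinct figures is geometric with mean 36/(36-k).
Sum over k = 1,...,31: E = 36/35 + 36/34 + 36/33 + ... + 36/6 + 36/5 = 74.28413.

74.2841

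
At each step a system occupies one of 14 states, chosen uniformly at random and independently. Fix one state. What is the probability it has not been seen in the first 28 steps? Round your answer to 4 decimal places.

0.1256

Each step misses the fixed state with probability (14-1)/14 = 13/14, independently.
P(still missing after 28) = (13/14)^28 = 0.12555.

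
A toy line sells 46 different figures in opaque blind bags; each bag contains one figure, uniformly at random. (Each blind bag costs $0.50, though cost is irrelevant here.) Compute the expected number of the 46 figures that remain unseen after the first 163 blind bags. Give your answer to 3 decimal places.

For each figure, P(unseen after 163) = (45/46)^163 = 0.0278.
By linearity of expectation, E[unseen] = 46·(45/46)^163 = 1.2790.

1.279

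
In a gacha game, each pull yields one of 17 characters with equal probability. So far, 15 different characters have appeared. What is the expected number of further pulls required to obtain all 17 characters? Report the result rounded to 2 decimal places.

25.50

With k distinct characters already seen, the next new one takes an expected 17/(17-k) pulls.
Sum over k = 15,...,16: E = 17/2 + 17/1 = 25.500.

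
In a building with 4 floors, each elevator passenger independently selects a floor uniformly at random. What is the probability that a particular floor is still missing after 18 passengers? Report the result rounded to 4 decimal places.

Each passenger misses the fixed floor with probability (4-1)/4 = 3/4, independently.
P(still missing after 18) = (3/4)^18 = 0.00564.

0.0056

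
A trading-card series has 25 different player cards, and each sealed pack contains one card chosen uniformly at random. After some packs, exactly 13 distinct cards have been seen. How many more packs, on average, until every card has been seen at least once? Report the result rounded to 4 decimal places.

From k distinct to k+1 distinct takes on average 25/(25-k) packs.
Sum over k = 13,...,24: E = 25/12 + 25/11 + 25/10 + ... + 25/2 + 25/1 = 77.58027.

77.5803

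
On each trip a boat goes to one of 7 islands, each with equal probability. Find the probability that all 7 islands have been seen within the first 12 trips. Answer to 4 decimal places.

0.2285

By inclusion–exclusion over which islands are missing,
P(all seen) = Σ_{j=0}^{7} (-1)^j C(7,j)((7-j)/7)^12
= 1.00000 - 1.10087 + 0.37041 - 0.04242 + 0.00134 - 0.00001 + 0.00000 - 0.00000
= 0.22845.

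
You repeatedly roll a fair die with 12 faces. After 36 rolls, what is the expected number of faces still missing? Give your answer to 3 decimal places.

0.523

For each face, P(unseen after 36) = (11/12)^36 = 0.0436.
By linearity of expectation, E[unseen] = 12·(11/12)^36 = 0.5234.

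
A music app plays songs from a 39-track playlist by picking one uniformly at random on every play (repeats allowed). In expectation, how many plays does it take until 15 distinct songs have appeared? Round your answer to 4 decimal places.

Going from k to k+1 distinct takes a geometric number of plays with mean 39/(39-k).
Sum over k = 0,...,14: E = 39/39 + 39/38 + 39/37 + ... + 39/26 + 39/25 = 18.62581.

18.6258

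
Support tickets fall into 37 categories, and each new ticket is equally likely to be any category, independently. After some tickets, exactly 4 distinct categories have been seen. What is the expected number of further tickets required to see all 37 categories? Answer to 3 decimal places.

From k distinct to k+1 distinct takes on average 37/(37-k) tickets.
Sum over k = 4,...,36: E = 37/33 + 37/32 + 37/31 + ... + 37/2 + 37/1 = 151.2855.

151.286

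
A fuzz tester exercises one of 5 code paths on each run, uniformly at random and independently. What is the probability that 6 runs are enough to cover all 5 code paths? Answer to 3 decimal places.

0.115

Let A_i be the event that code path i is missing after 6 runs. By inclusion–exclusion on the A_i,
P(all seen) = Σ_{j=0}^{5} (-1)^j C(5,j)((5-j)/5)^6
= 1.0000 - 1.3107 + 0.4666 - 0.0410 + 0.0003 - 0.0000
= 0.1152.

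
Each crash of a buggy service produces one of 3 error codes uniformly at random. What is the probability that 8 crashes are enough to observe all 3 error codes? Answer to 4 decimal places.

0.8834

Let A_i be the event that error code i is missing after 8 crashes. By inclusion–exclusion on the A_i,
P(all seen) = Σ_{j=0}^{3} (-1)^j C(3,j)((3-j)/3)^8
= 1.00000 - 0.11706 + 0.00046 - 0.00000
= 0.88340.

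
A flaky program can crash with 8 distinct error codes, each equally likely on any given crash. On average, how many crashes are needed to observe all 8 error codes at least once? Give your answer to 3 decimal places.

The wait to go from k to k+1 distinct error codes is geometric with mean 8/(8-k).
E[T] = 8/8 + 8/7 + 8/6 + ... + 8/2 + 8/1 = 8·H_{8}.
H_{8} = 2.7179, so E[T] = 21.7429.

21.743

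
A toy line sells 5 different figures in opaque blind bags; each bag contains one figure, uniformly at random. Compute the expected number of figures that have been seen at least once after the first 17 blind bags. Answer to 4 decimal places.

4.8874

For each figure, P(seen in 17 blind bags) = 1 - (4/5)^17 = 0.97748.
By linearity of expectation, E[distinct seen] = 5·(1 - (4/5)^17) = 4.88741.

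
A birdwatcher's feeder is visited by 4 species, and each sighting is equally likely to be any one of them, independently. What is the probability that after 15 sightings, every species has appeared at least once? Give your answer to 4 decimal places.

By inclusion–exclusion over which species are missing,
P(all seen) = Σ_{j=0}^{4} (-1)^j C(4,j)((4-j)/4)^15
= 1.00000 - 0.05345 + 0.00018 - 0.00000 + 0.00000
= 0.94673.

0.9467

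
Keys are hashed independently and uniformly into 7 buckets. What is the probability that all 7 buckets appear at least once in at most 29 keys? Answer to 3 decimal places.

0.921

Let A_i be the event that bucket i is missing after 29 keys. By inclusion–exclusion on the A_i,
P(all seen) = Σ_{j=0}^{7} (-1)^j C(7,j)((7-j)/7)^29
= 1.0000 - 0.0801 + 0.0012 - 0.0000 + 0.0000 - 0.0000 + 0.0000 - 0.0000
= 0.9211.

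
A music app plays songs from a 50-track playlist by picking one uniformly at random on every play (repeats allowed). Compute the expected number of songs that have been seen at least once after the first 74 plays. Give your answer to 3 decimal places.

38.788

For each song, P(seen in 74 plays) = 1 - (49/50)^74 = 0.7758.
By linearity of expectation, E[distinct seen] = 50·(1 - (49/50)^74) = 38.7876.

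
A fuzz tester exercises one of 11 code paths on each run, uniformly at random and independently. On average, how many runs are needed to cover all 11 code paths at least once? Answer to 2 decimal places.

33.22

Split into phases: going from k distinct to k+1 distinct takes on average 11/(11-k) runs.
E[T] = 11/11 + 11/10 + 11/9 + ... + 11/2 + 11/1 = 11·H_{11}.
H_{11} = 3.020, so E[T] = 33.219.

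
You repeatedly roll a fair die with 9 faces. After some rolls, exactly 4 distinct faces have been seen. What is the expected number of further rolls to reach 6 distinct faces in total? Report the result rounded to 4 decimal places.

4.0500

From k distinct to k+1 distinct takes on average 9/(9-k) rolls.
Sum over k = 4,...,5: E = 9/5 + 9/4 = 4.05000.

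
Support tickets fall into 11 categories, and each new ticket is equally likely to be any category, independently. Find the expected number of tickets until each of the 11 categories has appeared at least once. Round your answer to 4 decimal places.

After k distinct categories have appeared, the next ticket gives a new one with probability (11-k)/11, so the expected wait for the (k+1)-th is 11/(11-k).
E[T] = 11/11 + 11/10 + 11/9 + ... + 11/2 + 11/1 = 11·H_{11}.
H_{11} = 3.01988, so E[T] = 33.21865.

33.2187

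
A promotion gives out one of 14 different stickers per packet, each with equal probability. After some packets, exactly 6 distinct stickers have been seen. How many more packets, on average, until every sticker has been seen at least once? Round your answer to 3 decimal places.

38.050

The wait to go from k to k+1 distinct stickers is geometric with mean 14/(14-k).
Sum over k = 6,...,13: E = 14/8 + 14/7 + 14/6 + ... + 14/2 + 14/1 = 38.0500.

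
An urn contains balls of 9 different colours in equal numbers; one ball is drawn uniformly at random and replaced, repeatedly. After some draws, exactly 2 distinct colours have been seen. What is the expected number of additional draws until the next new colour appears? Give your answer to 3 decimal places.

1.286

The number of draws until the next new colour is geometric with success probability 7/9, so its mean is 9/7.
E = 9/7 = 1.2857.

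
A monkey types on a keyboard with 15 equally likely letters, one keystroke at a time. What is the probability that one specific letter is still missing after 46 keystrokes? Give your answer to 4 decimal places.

0.0418

On each keystroke the fixed letter fails to appear with probability 14/15.
P(still missing after 46) = (14/15)^46 = 0.04185.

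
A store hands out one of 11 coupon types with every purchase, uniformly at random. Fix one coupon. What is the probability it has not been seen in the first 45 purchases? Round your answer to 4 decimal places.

0.0137

On each purchase the fixed coupon fails to appear with probability 10/11.
P(still missing after 45) = (10/11)^45 = 0.01372.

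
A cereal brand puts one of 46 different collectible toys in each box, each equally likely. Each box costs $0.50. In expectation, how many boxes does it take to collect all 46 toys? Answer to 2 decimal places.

The wait to go from k to k+1 distinct toys is geometric with mean 46/(46-k).
E[T] = 46/46 + 46/45 + 46/44 + ... + 46/2 + 46/1 = 46·H_{46}.
H_{46} = 4.417, so E[T] = 203.168.

203.17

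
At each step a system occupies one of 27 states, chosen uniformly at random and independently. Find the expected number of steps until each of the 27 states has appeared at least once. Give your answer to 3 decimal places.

After k distinct states have appeared, the next step gives a new one with probability (27-k)/27, so the expected wait for the (k+1)-th is 27/(27-k).
E[T] = 27/27 + 27/26 + 27/25 + ... + 27/2 + 27/1 = 27·H_{27}.
H_{27} = 3.8915, so E[T] = 105.0693.

105.069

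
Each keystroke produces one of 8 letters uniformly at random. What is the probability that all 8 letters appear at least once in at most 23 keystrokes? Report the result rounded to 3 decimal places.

Let A_i be the event that letter i is missing after 23 keystrokes. By inclusion–exclusion on the A_i,
P(all seen) = Σ_{j=0}^{8} (-1)^j C(8,j)((8-j)/8)^23
= 1.0000 - 0.3709 + 0.0375 - 0.0011 + 0.0000 - 0.0000 + 0.0000 - 0.0000 + 0.0000
= 0.6654.

0.665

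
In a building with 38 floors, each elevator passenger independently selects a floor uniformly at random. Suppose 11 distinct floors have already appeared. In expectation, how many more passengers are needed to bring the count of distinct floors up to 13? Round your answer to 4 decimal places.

2.8689

The wait to go from k to k+1 distinct floors is geometric with mean 38/(38-k).
Sum over k = 11,...,12: E = 38/27 + 38/26 = 2.86895.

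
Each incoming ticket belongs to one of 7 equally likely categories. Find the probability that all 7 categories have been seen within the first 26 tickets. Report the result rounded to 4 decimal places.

0.8761

By inclusion–exclusion over which categories are missing,
P(all seen) = Σ_{j=0}^{7} (-1)^j C(7,j)((7-j)/7)^26
= 1.00000 - 0.12720 + 0.00333 - 0.00002 + 0.00000 - 0.00000 + 0.00000 - 0.00000
= 0.87612.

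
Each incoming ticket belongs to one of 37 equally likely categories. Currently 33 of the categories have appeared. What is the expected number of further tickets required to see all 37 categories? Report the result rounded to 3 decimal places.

77.083

With k distinct categories already seen, the next new one takes an expected 37/(37-k) tickets.
Sum over k = 33,...,36: E = 37/4 + 37/3 + 37/2 + 37/1 = 77.0833.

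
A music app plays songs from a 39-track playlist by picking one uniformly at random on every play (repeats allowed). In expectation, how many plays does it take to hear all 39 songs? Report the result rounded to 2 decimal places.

165.89

The wait to go from k to k+1 distinct songs is geometric with mean 39/(39-k).
E[T] = 39/39 + 39/38 + 39/37 + ... + 39/2 + 39/1 = 39·H_{39}.
H_{39} = 4.254, so E[T] = 165.888.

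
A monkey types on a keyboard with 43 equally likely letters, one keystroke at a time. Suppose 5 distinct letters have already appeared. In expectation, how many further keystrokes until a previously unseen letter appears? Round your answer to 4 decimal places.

Each keystroke yields a new letter with probability (43-5)/43 = 38/43, so the wait is geometric with mean 43/38.
E = 43/38 = 1.13158.

1.1316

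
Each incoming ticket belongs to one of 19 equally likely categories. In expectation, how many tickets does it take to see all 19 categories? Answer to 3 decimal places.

Split into phases: going from k distinct to k+1 distinct takes on average 19/(19-k) tickets.
E[T] = 19/19 + 19/18 + 19/17 + ... + 19/2 + 19/1 = 19·H_{19}.
H_{19} = 3.5477, so E[T] = 67.4071.

67.407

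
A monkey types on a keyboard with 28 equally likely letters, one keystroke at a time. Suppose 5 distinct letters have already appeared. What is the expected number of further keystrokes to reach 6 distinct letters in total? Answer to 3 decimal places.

1.217

With k distinct letters already seen, the next new one takes an expected 28/(28-k) keystrokes.
Only the k = 5 term is needed: E = 28/23 = 1.2174.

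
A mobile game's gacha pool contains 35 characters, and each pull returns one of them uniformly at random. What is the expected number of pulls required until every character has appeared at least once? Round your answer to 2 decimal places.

145.14

After k distinct characters have appeared, the next pull gives a new one with probability (35-k)/35, so the expected wait for the (k+1)-th is 35/(35-k).
E[T] = 35/35 + 35/34 + 35/33 + ... + 35/2 + 35/1 = 35·H_{35}.
H_{35} = 4.147, so E[T] = 145.137.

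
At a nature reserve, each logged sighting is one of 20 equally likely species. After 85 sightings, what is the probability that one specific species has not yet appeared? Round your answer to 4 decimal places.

0.0128

On each sighting the fixed species fails to appear with probability 19/20.
P(still missing after 85) = (19/20)^85 = 0.01278.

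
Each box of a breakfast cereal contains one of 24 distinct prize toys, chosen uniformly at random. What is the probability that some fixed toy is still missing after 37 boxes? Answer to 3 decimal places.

0.207

On each box the fixed toy fails to appear with probability 23/24.
P(still missing after 37) = (23/24)^37 = 0.2071.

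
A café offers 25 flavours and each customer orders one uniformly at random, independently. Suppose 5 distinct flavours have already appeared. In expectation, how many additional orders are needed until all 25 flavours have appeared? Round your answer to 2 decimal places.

89.94

From k distinct to k+1 distinct takes on average 25/(25-k) orders.
Sum over k = 5,...,24: E = 25/20 + 25/19 + 25/18 + ... + 25/2 + 25/1 = 89.943.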